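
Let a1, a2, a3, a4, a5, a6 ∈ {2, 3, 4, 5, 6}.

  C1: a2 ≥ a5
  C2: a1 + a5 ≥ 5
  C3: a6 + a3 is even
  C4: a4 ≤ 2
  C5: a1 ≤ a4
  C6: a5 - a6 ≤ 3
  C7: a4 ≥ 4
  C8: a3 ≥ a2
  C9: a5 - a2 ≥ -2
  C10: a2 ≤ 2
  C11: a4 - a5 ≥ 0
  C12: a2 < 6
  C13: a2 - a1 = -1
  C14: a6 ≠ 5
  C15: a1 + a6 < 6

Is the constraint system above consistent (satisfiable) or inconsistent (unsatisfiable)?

Unsatisfiable

From constraints 4 and 5: a1 ≤ a4 ≤ 2. From constraints 1 and 10: a5 ≤ a2 ≤ 2. Hence a1 + a5 ≤ 4. But constraint 2 requires a1 + a5 ≥ 5, and 5 > 4. Contradiction.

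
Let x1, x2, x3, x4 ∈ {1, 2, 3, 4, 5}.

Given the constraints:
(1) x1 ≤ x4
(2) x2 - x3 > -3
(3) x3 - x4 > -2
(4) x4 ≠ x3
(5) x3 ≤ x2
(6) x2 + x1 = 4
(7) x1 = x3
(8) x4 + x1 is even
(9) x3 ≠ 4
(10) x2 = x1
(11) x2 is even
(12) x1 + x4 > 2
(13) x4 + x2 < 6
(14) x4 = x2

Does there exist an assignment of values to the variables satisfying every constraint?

Unsatisfiable

From constraints 7, 10, and 14, x4 = x2 = x1 = x3, so x4 = x3. But constraint 4 says x4 ≠ x3. Contradiction.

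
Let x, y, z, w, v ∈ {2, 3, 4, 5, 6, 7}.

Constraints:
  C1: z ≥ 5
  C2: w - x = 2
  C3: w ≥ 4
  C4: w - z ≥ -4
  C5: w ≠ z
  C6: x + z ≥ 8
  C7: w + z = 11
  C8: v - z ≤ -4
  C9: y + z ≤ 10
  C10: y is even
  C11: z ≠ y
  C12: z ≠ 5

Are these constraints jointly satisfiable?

One satisfying assignment is x = 3, y = 4, z = 6, w = 5, v = 2.
For the less obvious constraints — constraint 2: w - x = 2; constraint 4: w - z = -1; constraint 6: x + z = 9 — and the others hold by inspection.

Satisfiable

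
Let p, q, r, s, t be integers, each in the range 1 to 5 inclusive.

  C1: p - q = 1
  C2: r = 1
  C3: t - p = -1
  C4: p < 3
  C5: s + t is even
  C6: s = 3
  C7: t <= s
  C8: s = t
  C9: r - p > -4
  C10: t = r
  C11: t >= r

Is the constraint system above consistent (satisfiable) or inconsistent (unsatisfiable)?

Unsatisfiable

Constraint 6 fixes s = 3 and constraint 2 fixes r = 1. Constraints 8 and 10 give s = t = r, so s = r. But 3 ≠ 1 — contradiction.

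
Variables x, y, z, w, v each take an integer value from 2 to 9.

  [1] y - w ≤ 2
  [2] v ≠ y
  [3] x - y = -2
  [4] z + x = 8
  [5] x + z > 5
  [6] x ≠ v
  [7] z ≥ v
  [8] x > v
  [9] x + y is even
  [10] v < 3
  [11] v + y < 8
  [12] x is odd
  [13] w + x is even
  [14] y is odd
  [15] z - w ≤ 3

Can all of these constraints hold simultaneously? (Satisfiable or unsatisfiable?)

Try x = 3, y = 5, z = 5, w = 5, v = 2.
Check constraint 1: y - w = 0; constraint 3: x - y = -2. The remaining constraints are straightforward to verify.

Satisfiable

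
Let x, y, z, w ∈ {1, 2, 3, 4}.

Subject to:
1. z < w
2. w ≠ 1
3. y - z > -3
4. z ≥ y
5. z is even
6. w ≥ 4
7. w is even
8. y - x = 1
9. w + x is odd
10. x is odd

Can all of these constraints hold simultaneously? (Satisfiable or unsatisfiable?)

Satisfiable

One satisfying assignment is x = 1, y = 2, z = 2, w = 4.
For the less obvious constraints — constraint 3: y - z = 0; constraint 5: z = 2 is even; constraint 8: y - x = 1 — and the others hold by inspection.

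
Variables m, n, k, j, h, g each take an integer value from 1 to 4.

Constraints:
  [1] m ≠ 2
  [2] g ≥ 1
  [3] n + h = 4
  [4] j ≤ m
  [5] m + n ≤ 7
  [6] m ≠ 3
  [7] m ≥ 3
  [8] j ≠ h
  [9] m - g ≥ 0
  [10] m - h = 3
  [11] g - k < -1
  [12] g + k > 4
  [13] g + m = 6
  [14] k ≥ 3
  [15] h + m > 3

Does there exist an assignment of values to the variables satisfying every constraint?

Satisfiable

Try m = 4, n = 3, k = 4, j = 4, h = 1, g = 2.
Check constraint 3: n + h = 4; constraint 5: m + n = 7. The remaining constraints are straightforward to verify.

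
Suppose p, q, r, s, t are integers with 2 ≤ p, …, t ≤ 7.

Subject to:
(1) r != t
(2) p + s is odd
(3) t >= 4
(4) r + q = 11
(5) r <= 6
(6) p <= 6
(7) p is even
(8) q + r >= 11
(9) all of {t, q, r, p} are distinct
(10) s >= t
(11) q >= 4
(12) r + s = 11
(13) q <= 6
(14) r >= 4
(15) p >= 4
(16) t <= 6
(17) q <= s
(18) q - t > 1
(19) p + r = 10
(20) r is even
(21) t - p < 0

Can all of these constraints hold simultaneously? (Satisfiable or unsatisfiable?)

Unsatisfiable

Constraints 3, 5, 6, 11, 13, 14, 15, and 16 confine each of t, q, r, p to the 3 values {4, …, 6}.
Constraint 9 requires all 4 of them to be distinct, but only 3 values are available — impossible by the pigeonhole principle.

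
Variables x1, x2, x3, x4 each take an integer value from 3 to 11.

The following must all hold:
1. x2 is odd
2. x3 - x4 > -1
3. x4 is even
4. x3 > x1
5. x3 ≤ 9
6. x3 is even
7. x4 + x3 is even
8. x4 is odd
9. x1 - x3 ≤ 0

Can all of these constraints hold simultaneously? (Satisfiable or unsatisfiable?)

Unsatisfiable

Constraint 8 makes x4 odd and constraint 6 makes x3 even, so x4 + x3 must be odd. Constraint 7 says x4 + x3 is even — contradiction.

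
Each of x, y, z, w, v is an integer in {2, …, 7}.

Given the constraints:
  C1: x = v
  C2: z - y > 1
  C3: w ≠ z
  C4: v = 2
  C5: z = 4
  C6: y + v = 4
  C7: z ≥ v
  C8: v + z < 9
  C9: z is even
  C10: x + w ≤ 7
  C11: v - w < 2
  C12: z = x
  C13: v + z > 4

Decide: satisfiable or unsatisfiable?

Unsatisfiable

Constraint 5 fixes z = 4 and constraint 4 fixes v = 2. Constraints 1 and 12 give z = x = v, so z = v. But 4 ≠ 2 — contradiction.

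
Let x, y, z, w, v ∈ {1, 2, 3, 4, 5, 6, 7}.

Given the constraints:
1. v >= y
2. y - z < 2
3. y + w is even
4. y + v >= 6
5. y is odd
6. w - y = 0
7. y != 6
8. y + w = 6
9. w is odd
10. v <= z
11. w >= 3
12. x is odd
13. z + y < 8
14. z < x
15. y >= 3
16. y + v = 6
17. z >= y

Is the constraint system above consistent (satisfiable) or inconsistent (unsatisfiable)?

Satisfiable

One satisfying assignment is x = 7, y = 3, z = 3, w = 3, v = 3.
For the less obvious constraints — constraint 2: y - z = 0; constraint 4: y + v = 6 — and the others hold by inspection.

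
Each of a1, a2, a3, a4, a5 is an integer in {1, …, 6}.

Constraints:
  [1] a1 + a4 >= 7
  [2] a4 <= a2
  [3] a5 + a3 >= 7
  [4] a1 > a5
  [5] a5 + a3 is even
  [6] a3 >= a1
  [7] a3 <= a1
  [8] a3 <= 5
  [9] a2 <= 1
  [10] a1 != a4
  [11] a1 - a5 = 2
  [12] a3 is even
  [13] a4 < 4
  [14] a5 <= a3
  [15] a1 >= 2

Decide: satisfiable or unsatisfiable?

From constraints 6 and 8: a1 ≤ a3 ≤ 5. From constraints 2 and 9: a4 ≤ a2 ≤ 1. Hence a1 + a4 ≤ 6. But constraint 1 requires a1 + a4 ≥ 7, and 7 > 6. Contradiction.

Unsatisfiable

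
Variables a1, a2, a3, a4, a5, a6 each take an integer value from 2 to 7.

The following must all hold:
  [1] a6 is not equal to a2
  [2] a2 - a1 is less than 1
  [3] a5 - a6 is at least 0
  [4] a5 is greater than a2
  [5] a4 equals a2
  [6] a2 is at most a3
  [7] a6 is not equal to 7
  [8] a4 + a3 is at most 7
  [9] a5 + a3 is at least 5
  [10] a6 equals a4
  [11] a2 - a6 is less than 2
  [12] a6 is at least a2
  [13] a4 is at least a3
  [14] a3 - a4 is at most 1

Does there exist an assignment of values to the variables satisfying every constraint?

From constraints 5 and 10, a6 = a4 = a2, so a6 = a2. But constraint 1 says a6 ≠ a2. Contradiction.

Unsatisfiable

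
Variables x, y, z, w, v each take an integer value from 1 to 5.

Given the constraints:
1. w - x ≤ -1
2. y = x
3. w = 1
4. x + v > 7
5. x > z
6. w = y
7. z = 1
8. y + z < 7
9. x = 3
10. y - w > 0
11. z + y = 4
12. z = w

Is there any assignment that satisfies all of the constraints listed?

Unsatisfiable

Constraint 7 fixes z = 1 and constraint 9 fixes x = 3. Constraints 2, 6, and 12 give z = w = y = x, so z = x. But 1 ≠ 3 — contradiction.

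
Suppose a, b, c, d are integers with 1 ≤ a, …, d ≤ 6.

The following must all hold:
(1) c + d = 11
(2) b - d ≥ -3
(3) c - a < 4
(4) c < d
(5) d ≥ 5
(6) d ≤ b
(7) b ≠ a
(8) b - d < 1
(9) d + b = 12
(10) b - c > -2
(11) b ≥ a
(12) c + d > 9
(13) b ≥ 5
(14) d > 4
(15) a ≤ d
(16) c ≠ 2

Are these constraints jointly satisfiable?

Take a = 2, b = 6, c = 5, d = 6. Then constraint 1: c + d = 11; constraint 2: b - d = 0; constraint 3: c - a = 3, and every other listed constraint is also met.

Satisfiable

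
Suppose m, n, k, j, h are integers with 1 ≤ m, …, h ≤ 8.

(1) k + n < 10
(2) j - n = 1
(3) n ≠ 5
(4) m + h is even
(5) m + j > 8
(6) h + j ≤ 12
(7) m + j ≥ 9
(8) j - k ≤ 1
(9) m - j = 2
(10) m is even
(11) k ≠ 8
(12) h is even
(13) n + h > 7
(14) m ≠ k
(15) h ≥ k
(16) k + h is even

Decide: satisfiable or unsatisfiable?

Satisfiable

The assignment m = 6, n = 3, k = 4, j = 4, h = 6 works:
  constraint 1 holds since k + n = 7.
  constraint 2 holds since j - n = 1.
  constraint 5 holds since m + j = 10.
The rest check out directly.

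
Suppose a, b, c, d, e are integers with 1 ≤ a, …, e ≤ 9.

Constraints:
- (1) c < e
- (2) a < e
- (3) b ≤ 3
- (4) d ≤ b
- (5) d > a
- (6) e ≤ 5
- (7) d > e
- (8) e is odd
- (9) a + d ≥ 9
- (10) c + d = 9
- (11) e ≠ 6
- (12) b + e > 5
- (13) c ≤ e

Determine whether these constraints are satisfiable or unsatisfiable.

From constraints 6 and 13: c ≤ e ≤ 5. From constraints 3 and 4: d ≤ b ≤ 3. Hence c + d ≤ 8. But constraint 10 requires c + d = 9, and 9 > 8. Contradiction.

Unsatisfiable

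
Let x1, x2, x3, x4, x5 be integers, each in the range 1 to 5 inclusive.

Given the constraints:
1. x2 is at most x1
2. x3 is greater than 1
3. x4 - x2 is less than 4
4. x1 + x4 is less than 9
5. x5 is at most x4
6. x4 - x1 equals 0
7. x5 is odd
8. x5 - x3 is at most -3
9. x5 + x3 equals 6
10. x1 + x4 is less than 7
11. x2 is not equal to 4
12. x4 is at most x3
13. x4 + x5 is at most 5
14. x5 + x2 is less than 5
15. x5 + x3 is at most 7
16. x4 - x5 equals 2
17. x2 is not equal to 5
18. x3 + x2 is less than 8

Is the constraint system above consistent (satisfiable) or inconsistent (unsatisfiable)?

Take x1 = 3, x2 = 1, x3 = 5, x4 = 3, x5 = 1. Then constraint 3: x4 - x2 = 2; constraint 4: x1 + x4 = 6; constraint 6: x4 - x1 = 0, and every other listed constraint is also met.

Satisfiable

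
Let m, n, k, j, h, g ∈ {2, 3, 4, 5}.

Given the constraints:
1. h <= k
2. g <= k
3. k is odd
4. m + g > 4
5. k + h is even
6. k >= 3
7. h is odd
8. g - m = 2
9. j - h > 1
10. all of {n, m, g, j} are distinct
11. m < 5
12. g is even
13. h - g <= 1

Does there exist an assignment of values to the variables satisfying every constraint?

Setting (m, n, k, j, h, g) = (2, 3, 5, 5, 3, 4) satisfies everything: constraint 4: m + g = 6; constraint 8: g - m = 2, and the others follow.

Satisfiable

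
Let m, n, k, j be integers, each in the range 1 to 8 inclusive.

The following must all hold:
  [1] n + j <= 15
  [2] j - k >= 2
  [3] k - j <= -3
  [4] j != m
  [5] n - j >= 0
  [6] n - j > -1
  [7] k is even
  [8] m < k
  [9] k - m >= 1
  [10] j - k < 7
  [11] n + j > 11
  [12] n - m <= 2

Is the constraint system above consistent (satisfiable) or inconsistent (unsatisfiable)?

Constraints 2, 5, 9, and 12 give j − k ≥ 2, k − m ≥ 1, m − n ≥ -2, n − j ≥ 0.
Adding all 4 inequalities: the left sides telescope to 0, and the right sides sum to 2 + 1 + (-2) + 0 = 1. So 0 ≥ 1, which is false.

Unsatisfiable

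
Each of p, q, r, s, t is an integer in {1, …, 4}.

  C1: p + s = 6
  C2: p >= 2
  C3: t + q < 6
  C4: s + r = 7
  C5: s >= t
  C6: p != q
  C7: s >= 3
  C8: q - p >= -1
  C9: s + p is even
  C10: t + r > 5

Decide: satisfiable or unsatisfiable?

Satisfiable

Try p = 3, q = 2, r = 4, s = 3, t = 3.
Check constraint 1: p + s = 6; constraint 3: t + q = 5; constraint 4: s + r = 7. The remaining constraints are straightforward to verify.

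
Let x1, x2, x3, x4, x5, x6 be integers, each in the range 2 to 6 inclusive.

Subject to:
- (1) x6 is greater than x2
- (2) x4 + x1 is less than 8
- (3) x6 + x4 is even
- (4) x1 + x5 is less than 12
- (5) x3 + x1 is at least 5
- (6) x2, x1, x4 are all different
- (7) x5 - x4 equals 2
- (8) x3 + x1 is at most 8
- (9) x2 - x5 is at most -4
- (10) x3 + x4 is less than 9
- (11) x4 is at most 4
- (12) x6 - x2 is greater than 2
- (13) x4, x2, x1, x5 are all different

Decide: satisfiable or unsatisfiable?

The assignment x1 = 3, x2 = 2, x3 = 4, x4 = 4, x5 = 6, x6 = 6 works:
  constraint 2 holds since x4 + x1 = 7.
  constraint 4 holds since x1 + x5 = 9.
  constraint 5 holds since x3 + x1 = 7.
The rest check out directly.

Satisfiable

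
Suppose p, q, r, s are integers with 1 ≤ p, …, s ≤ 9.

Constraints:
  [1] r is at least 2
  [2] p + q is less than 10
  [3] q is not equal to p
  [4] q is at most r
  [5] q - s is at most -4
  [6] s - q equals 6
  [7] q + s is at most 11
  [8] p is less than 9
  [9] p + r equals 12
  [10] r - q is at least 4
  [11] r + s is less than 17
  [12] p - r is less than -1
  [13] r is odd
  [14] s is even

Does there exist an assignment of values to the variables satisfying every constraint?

The assignment p = 5, q = 2, r = 7, s = 8 works:
  constraint 2 holds since p + q = 7.
  constraint 5 holds since q - s = -6.
The rest check out directly.

Satisfiable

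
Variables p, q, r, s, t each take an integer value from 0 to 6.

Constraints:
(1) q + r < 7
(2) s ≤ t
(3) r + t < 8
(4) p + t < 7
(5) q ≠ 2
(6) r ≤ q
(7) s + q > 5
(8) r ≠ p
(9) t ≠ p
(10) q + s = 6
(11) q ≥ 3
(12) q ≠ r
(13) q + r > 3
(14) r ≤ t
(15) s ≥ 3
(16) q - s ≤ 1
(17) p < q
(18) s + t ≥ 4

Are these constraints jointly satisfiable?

Setting (p, q, r, s, t) = (1, 3, 2, 3, 3) satisfies everything: constraint 1: q + r = 5; constraint 3: r + t = 5; constraint 4: p + t = 4, and the others follow.

Satisfiable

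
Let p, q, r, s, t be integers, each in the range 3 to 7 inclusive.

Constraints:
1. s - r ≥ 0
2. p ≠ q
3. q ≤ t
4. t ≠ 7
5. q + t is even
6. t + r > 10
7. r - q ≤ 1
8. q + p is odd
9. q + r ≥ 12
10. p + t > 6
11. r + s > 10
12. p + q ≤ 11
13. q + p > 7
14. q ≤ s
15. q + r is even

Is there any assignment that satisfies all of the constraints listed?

Setting (p, q, r, s, t) = (3, 6, 6, 7, 6) satisfies everything: constraint 1: s - r = 1; constraint 6: t + r = 12; constraint 7: r - q = 0, and the others follow.

Satisfiable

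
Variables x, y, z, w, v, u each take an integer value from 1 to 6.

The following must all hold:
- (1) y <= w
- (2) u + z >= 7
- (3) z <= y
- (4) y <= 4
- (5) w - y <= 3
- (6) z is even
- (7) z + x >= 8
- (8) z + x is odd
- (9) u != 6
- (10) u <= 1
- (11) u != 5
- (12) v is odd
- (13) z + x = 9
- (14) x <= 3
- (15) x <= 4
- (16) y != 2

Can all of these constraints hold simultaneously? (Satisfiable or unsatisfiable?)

From constraints 3 and 4: z ≤ y ≤ 4. From constraint 15: x ≤ 4. Hence z + x ≤ 8. But constraint 13 requires z + x = 9, and 9 > 8. Contradiction.

Unsatisfiable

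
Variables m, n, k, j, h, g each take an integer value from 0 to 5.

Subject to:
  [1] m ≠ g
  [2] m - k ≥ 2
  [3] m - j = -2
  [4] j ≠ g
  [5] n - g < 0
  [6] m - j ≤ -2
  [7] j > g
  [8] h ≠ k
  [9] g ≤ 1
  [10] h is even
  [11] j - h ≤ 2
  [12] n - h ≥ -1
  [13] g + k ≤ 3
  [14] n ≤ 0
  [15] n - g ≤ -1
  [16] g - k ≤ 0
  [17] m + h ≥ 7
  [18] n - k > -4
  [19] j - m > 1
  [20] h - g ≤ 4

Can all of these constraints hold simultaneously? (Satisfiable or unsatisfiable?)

Unsatisfiable

Constraints 2, 6, 11, 12, 15, and 16 give k − g ≥ 0, g − n ≥ 1, n − h ≥ -1, h − j ≥ -2, j − m ≥ 2, m − k ≥ 2.
Adding all 6 inequalities: the left sides telescope to 0, and the right sides sum to 0 + 1 + (-1) + (-2) + 2 + 2 = 2. So 0 ≥ 2, which is false.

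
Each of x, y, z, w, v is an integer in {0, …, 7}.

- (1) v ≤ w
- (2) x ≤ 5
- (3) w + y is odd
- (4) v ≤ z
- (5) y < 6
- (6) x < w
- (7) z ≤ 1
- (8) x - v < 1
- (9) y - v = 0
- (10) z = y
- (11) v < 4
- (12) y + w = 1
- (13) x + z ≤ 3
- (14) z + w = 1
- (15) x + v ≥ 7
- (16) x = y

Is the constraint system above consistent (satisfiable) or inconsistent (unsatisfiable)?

From constraint 2: x ≤ 5. From constraints 4 and 7: v ≤ z ≤ 1. Hence x + v ≤ 6. But constraint 15 requires x + v ≥ 7, and 7 > 6. Contradiction.

Unsatisfiable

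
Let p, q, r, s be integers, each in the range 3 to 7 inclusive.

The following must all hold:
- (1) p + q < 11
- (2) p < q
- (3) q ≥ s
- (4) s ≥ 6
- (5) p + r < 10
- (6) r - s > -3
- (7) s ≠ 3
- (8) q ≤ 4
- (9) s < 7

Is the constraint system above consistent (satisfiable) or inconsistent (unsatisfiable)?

Unsatisfiable

From constraints 3 and 4: q ≥ s and s ≥ 6, so q ≥ 6. From constraint 8: q ≤ 4. But 4 < 6, so no value of q works.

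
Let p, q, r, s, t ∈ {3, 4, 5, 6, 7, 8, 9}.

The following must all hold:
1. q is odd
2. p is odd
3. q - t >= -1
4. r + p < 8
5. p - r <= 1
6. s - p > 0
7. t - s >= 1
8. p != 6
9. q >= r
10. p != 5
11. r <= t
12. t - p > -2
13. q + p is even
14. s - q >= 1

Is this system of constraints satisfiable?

Unsatisfiable

Constraints 3, 7, and 14 give q − t ≥ -1, t − s ≥ 1, s − q ≥ 1.
Adding all 3 inequalities: the left sides telescope to 0, and the right sides sum to (-1) + 1 + 1 = 1. So 0 ≥ 1, which is false.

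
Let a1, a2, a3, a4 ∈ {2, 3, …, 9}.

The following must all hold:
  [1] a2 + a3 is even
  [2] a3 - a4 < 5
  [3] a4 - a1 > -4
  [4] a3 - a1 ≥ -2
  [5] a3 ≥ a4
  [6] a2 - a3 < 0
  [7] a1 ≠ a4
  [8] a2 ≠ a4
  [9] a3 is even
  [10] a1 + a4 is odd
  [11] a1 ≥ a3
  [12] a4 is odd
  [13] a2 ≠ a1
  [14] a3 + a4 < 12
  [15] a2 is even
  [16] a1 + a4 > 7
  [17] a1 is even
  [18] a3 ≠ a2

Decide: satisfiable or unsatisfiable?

The assignment a1 = 6, a2 = 4, a3 = 6, a4 = 3 works:
  constraint 2 holds since a3 - a4 = 3.
  constraint 3 holds since a4 - a1 = -3.
The rest check out directly.

Satisfiable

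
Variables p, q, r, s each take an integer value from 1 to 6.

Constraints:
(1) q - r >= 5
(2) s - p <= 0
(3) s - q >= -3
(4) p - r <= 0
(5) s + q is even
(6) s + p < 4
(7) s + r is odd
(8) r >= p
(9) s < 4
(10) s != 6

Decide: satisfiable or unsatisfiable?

Unsatisfiable

Constraints 1, 2, 3, and 4 give r − p ≥ 0, p − s ≥ 0, s − q ≥ -3, q − r ≥ 5.
Adding all 4 inequalities: the left sides telescope to 0, and the right sides sum to 0 + 0 + (-3) + 5 = 2. So 0 ≥ 2, which is false.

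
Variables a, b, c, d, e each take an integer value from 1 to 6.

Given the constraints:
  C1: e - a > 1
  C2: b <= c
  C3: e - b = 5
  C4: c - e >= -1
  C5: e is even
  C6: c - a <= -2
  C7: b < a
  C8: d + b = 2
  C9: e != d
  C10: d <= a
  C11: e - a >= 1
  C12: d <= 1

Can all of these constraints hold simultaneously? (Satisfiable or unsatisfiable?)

Constraints 4, 6, and 11 give c − e ≥ -1, e − a ≥ 1, a − c ≥ 2.
Adding all 3 inequalities: the left sides telescope to 0, and the right sides sum to (-1) + 1 + 2 = 2. So 0 ≥ 2, which is false.

Unsatisfiable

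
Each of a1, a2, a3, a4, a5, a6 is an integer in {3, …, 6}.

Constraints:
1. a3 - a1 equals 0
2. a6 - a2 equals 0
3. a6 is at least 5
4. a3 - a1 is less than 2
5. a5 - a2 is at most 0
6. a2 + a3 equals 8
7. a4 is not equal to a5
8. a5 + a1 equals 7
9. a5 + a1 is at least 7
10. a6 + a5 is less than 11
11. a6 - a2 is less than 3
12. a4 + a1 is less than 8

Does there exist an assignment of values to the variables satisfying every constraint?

Satisfiable

Take a1 = 3, a2 = 5, a3 = 3, a4 = 3, a5 = 4, a6 = 5. Then constraint 1: a3 - a1 = 0; constraint 2: a6 - a2 = 0, and every other listed constraint is also met.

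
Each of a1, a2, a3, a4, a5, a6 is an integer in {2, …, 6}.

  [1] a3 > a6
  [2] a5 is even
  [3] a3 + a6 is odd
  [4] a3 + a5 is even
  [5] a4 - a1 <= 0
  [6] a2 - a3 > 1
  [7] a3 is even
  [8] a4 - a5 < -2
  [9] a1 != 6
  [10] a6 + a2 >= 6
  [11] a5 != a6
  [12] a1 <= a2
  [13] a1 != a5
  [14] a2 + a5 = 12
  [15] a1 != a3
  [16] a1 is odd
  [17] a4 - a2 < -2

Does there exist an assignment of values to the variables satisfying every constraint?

Satisfiable

One satisfying assignment is a1 = 5, a2 = 6, a3 = 4, a4 = 2, a5 = 6, a6 = 3.
For the less obvious constraints — constraint 5: a4 - a1 = -3; constraint 6: a2 - a3 = 2; constraint 8: a4 - a5 = -4 — and the others hold by inspection.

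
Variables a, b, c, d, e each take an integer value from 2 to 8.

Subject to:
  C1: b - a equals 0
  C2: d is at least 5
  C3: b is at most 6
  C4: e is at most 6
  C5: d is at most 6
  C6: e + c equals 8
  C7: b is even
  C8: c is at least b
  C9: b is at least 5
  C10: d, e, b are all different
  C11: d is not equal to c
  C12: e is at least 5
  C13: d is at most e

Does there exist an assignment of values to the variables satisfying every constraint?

Unsatisfiable

Constraints 2, 3, 4, 5, 9, and 12 confine each of d, e, b to the 2 values {5, 6}.
Constraint 10 requires all 3 of them to be distinct, but only 2 values are available — impossible by the pigeonhole principle.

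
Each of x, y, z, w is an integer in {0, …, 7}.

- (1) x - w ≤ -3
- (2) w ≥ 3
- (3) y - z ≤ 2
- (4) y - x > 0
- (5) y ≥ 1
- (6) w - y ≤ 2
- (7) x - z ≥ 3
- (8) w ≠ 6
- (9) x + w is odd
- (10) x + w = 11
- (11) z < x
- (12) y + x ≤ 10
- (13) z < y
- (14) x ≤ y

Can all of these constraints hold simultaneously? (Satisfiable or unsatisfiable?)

Unsatisfiable

Constraints 1, 3, 6, and 7 give z − y ≥ -2, y − w ≥ -2, w − x ≥ 3, x − z ≥ 3.
Adding all 4 inequalities: the left sides telescope to 0, and the right sides sum to (-2) + (-2) + 3 + 3 = 2. So 0 ≥ 2, which is false.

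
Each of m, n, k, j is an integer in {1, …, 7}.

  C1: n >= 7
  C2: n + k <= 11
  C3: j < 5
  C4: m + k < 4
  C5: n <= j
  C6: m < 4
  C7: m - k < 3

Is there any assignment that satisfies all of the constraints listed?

Unsatisfiable

From constraints 1 and 5: j ≥ n and n ≥ 7, so j ≥ 7. From constraint 3: j ≤ 4. But 4 < 7, so no value of j works.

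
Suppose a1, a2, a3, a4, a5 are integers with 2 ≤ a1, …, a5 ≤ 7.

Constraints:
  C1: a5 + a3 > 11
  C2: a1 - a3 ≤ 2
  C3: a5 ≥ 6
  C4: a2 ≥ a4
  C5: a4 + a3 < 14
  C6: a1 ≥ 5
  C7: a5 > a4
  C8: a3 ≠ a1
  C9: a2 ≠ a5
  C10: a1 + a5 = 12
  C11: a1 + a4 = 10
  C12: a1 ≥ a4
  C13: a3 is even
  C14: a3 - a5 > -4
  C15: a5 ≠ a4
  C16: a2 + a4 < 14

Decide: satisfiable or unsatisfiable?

Satisfiable

One satisfying assignment is a1 = 5, a2 = 6, a3 = 6, a4 = 5, a5 = 7.
For the less obvious constraints — constraint 1: a5 + a3 = 13; constraint 2: a1 - a3 = -1; constraint 5: a4 + a3 = 11 — and the others hold by inspection.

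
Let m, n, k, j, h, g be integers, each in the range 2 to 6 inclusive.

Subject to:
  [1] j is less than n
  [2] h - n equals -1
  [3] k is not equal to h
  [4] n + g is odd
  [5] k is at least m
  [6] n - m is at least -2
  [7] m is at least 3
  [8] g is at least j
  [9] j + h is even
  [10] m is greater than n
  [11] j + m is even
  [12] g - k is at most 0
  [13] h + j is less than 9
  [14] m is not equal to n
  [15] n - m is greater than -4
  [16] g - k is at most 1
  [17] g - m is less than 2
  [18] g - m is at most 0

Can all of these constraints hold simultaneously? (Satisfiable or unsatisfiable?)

Satisfiable

The assignment m = 6, n = 5, k = 6, j = 4, h = 4, g = 6 works:
  constraint 2 holds since h - n = -1.
  constraint 6 holds since n - m = -1.
The rest check out directly.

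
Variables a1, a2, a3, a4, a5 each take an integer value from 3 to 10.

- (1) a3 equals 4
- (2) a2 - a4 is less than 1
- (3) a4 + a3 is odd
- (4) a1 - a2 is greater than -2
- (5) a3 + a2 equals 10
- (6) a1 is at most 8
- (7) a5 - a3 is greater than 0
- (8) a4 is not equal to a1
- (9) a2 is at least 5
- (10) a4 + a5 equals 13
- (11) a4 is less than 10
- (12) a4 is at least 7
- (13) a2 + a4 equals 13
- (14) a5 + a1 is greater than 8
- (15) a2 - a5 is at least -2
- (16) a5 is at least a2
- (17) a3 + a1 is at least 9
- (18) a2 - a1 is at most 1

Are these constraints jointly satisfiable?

Satisfiable

The assignment a1 = 5, a2 = 6, a3 = 4, a4 = 7, a5 = 6 works:
  constraint 2 holds since a2 - a4 = -1.
  constraint 4 holds since a1 - a2 = -1.
The rest check out directly.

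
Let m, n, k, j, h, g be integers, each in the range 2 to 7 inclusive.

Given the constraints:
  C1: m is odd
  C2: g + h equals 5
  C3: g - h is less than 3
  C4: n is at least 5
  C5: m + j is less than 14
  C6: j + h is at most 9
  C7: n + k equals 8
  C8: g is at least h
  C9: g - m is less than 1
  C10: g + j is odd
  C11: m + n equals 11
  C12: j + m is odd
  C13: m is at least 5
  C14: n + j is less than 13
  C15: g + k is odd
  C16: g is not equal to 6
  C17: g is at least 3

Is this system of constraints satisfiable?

Try m = 5, n = 6, k = 2, j = 6, h = 2, g = 3.
Check constraint 2: g + h = 5; constraint 3: g - h = 1; constraint 5: m + j = 11. The remaining constraints are straightforward to verify.

Satisfiable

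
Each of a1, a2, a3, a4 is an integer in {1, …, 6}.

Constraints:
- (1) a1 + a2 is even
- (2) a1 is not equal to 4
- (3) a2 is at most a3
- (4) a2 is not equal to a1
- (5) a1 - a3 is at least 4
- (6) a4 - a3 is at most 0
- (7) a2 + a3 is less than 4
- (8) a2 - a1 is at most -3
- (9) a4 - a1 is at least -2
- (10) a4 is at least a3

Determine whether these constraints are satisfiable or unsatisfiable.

Constraints 5, 6, and 9 give a1 − a3 ≥ 4, a3 − a4 ≥ 0, a4 − a1 ≥ -2.
Adding all 3 inequalities: the left sides telescope to 0, and the right sides sum to 4 + 0 + (-2) = 2. So 0 ≥ 2, which is false.

Unsatisfiable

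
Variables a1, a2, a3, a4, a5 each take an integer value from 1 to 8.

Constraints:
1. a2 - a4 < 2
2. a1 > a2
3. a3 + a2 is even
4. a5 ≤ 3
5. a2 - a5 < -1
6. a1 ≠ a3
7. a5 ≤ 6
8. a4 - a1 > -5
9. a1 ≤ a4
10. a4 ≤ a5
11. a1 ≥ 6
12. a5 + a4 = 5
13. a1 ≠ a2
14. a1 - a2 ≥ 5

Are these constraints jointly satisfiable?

From constraints 9 and 11: a4 ≥ a1 and a1 ≥ 6, so a4 ≥ 6. From constraints 4 and 10: a4 ≤ a5 and a5 ≤ 3, so a4 ≤ 3. But 3 < 6, so no value of a4 works.

Unsatisfiable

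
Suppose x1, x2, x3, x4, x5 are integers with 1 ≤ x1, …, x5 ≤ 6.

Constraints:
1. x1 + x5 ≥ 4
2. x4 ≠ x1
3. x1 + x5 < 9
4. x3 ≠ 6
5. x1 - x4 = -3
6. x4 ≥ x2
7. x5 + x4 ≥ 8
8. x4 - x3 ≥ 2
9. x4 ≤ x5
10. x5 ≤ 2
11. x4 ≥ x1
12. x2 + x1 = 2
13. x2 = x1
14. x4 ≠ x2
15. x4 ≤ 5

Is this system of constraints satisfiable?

Unsatisfiable

From constraint 10: x5 ≤ 2. From constraint 15: x4 ≤ 5. Hence x5 + x4 ≤ 7. But constraint 7 requires x5 + x4 ≥ 8, and 8 > 7. Contradiction.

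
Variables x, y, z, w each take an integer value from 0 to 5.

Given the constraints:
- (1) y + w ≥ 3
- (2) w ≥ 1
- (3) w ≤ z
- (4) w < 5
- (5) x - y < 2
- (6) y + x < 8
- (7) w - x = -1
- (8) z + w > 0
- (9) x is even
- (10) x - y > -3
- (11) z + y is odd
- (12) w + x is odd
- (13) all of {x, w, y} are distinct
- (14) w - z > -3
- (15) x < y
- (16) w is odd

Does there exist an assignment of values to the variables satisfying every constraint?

Satisfiable

The assignment x = 2, y = 3, z = 2, w = 1 works:
  constraint 1 holds since y + w = 4.
  constraint 5 holds since x - y = -1.
  constraint 6 holds since y + x = 5.
The rest check out directly.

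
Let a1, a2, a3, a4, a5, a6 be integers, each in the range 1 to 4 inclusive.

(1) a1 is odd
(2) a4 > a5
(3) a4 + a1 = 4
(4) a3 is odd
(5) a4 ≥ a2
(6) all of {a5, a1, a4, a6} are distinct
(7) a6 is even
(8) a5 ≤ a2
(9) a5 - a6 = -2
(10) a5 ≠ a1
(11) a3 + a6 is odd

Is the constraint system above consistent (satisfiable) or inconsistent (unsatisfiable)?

Setting (a1, a2, a3, a4, a5, a6) = (1, 3, 1, 3, 2, 4) satisfies everything: constraint 3: a4 + a1 = 4; constraint 9: a5 - a6 = -2, and the others follow.

Satisfiable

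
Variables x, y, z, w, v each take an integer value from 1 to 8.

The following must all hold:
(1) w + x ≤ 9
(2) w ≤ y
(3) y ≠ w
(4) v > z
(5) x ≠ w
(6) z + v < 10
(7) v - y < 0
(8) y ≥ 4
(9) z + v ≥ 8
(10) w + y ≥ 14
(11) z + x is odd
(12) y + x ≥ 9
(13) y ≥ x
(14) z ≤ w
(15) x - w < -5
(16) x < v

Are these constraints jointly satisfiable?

The assignment x = 1, y = 8, z = 2, w = 7, v = 7 works:
  constraint 1 holds since w + x = 8.
  constraint 6 holds since z + v = 9.
The rest check out directly.

Satisfiable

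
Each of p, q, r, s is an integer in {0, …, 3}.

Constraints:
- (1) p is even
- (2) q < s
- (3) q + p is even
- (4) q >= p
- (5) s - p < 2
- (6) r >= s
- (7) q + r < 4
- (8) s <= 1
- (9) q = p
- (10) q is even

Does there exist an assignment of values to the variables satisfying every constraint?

Satisfiable

Setting (p, q, r, s) = (0, 0, 1, 1) satisfies everything: constraint 1: p = 0 is even; constraint 5: s - p = 1; constraint 7: q + r = 1, and the others follow.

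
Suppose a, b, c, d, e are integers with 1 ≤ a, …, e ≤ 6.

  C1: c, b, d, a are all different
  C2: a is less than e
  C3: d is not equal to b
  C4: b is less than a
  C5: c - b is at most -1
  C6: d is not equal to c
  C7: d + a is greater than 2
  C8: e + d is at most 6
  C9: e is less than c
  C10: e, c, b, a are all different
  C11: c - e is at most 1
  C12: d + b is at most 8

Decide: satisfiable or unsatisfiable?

Unsatisfiable

Constraints 2, 4, 5, and 9 give e < c, c < b, b < a, a < e. Chaining: e < c < b < a < e, which forces e < e — impossible.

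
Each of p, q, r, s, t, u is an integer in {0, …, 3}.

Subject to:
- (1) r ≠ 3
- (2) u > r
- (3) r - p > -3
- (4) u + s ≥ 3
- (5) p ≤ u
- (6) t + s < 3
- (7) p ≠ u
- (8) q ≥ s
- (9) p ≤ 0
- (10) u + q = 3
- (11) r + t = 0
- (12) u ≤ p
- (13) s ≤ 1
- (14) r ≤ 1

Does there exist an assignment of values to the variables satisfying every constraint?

From constraints 9 and 12: u ≤ p ≤ 0. From constraint 13: s ≤ 1. Hence u + s ≤ 1. But constraint 4 requires u + s ≥ 3, and 3 > 1. Contradiction.

Unsatisfiable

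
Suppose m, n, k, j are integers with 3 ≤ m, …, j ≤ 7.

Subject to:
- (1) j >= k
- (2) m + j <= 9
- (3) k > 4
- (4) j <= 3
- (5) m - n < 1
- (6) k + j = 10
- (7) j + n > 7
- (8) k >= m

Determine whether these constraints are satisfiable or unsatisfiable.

From constraint 3: k ≥ 5. From constraints 1 and 4: k ≤ j and j ≤ 3, so k ≤ 3. But 3 < 5, so no value of k works.

Unsatisfiable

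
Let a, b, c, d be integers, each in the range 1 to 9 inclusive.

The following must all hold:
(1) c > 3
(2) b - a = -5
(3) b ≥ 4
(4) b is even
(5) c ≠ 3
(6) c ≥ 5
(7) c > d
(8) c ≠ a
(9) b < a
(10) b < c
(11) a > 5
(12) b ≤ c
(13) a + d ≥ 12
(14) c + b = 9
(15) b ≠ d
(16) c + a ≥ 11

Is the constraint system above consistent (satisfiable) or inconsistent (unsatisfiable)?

Satisfiable

Setting (a, b, c, d) = (9, 4, 5, 3) satisfies everything: constraint 2: b - a = -5; constraint 13: a + d = 12; constraint 14: c + b = 9, and the others follow.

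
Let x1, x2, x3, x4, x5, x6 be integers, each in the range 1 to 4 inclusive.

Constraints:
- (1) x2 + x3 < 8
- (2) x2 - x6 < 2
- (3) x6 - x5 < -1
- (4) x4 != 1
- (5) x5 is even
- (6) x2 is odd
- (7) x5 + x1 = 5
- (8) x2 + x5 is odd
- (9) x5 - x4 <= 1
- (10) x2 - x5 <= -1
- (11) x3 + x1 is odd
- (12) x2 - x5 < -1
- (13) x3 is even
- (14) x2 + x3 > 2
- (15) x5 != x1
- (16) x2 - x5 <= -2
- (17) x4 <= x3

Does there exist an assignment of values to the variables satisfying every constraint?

One satisfying assignment is x1 = 1, x2 = 1, x3 = 4, x4 = 4, x5 = 4, x6 = 1.
For the less obvious constraints — constraint 1: x2 + x3 = 5; constraint 2: x2 - x6 = 0 — and the others hold by inspection.

Satisfiable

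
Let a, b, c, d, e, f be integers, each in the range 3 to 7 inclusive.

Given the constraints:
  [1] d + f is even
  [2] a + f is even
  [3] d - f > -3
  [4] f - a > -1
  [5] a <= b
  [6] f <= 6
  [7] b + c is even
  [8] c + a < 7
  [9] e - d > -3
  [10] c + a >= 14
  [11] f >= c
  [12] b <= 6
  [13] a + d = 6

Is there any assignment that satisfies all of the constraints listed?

From constraints 6 and 11: c ≤ f ≤ 6. From constraints 5 and 12: a ≤ b ≤ 6. Hence c + a ≤ 12. But constraint 10 requires c + a ≥ 14, and 14 > 12. Contradiction.

Unsatisfiable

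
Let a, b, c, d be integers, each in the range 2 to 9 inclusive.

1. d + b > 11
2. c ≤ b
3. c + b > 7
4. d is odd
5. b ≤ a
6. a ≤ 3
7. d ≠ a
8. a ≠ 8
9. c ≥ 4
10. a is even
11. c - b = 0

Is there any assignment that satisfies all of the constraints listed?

From constraints 2 and 9: b ≥ c and c ≥ 4, so b ≥ 4. From constraints 5 and 6: b ≤ a and a ≤ 3, so b ≤ 3. But 3 < 4, so no value of b works.

Unsatisfiable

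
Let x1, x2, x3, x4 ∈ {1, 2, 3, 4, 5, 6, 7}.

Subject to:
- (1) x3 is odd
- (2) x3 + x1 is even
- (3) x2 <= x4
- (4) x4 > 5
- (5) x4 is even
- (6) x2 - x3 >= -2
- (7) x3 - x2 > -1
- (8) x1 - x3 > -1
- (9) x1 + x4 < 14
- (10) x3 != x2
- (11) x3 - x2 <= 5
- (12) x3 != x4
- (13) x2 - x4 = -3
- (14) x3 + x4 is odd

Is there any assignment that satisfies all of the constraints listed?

Satisfiable

One satisfying assignment is x1 = 7, x2 = 3, x3 = 5, x4 = 6.
For the less obvious constraints — constraint 6: x2 - x3 = -2; constraint 7: x3 - x2 = 2 — and the others hold by inspection.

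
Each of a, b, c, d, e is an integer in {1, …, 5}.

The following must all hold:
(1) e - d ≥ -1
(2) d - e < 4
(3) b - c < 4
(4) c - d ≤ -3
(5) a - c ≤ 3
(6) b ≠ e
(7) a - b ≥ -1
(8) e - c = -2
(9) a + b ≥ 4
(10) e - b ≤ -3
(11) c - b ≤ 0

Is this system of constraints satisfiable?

Constraints 1, 4, 5, 7, and 10 give a − b ≥ -1, b − e ≥ 3, e − d ≥ -1, d − c ≥ 3, c − a ≥ -3.
Adding all 5 inequalities: the left sides telescope to 0, and the right sides sum to (-1) + 3 + (-1) + 3 + (-3) = 1. So 0 ≥ 1, which is false.

Unsatisfiable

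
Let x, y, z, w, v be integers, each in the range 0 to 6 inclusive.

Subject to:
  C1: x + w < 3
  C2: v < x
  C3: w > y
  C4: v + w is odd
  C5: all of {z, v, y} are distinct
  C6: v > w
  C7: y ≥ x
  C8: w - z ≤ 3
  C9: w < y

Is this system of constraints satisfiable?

Unsatisfiable

Constraints 2, 3, 6, and 7 give v < x, x ≤ y, y < w, w < v. Chaining: v < x ≤ y < w < v, which forces v < v — impossible.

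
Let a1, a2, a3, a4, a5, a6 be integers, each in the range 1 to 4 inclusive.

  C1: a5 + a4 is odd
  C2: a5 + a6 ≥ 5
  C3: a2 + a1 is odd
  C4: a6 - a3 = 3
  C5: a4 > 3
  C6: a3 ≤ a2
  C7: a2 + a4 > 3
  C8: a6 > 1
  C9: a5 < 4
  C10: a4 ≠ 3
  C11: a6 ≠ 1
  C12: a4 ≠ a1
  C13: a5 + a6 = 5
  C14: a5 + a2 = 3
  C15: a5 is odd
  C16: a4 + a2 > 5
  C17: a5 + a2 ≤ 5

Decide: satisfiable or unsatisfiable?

Take a1 = 1, a2 = 2, a3 = 1, a4 = 4, a5 = 1, a6 = 4. Then constraint 2: a5 + a6 = 5; constraint 4: a6 - a3 = 3; constraint 7: a2 + a4 = 6, and every other listed constraint is also met.

Satisfiable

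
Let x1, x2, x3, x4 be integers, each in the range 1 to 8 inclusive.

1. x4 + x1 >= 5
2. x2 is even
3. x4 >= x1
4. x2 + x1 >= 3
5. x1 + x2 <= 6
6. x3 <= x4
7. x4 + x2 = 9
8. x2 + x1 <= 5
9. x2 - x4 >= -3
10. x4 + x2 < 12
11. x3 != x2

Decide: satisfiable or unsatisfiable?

Try x1 = 1, x2 = 4, x3 = 5, x4 = 5.
Check constraint 1: x4 + x1 = 6; constraint 4: x2 + x1 = 5. The remaining constraints are straightforward to verify.

Satisfiable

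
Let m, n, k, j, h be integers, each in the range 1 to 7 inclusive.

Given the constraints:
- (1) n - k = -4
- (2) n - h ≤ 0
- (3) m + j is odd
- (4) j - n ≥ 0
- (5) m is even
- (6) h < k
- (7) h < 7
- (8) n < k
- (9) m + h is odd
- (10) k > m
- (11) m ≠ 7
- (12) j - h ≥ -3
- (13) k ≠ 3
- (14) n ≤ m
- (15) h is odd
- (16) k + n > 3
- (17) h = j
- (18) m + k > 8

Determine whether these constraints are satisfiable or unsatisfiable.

Setting (m, n, k, j, h) = (4, 1, 5, 1, 1) satisfies everything: constraint 1: n - k = -4; constraint 2: n - h = 0, and the others follow.

Satisfiable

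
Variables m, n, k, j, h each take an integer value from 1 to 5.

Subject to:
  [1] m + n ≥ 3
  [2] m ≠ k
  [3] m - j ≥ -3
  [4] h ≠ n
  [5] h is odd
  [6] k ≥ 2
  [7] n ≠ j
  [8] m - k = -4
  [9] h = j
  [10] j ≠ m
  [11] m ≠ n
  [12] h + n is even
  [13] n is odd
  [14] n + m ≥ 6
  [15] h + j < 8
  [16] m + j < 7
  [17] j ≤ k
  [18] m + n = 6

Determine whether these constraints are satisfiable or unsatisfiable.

One satisfying assignment is m = 1, n = 5, k = 5, j = 3, h = 3.
For the less obvious constraints — constraint 1: m + n = 6; constraint 3: m - j = -2 — and the others hold by inspection.

Satisfiable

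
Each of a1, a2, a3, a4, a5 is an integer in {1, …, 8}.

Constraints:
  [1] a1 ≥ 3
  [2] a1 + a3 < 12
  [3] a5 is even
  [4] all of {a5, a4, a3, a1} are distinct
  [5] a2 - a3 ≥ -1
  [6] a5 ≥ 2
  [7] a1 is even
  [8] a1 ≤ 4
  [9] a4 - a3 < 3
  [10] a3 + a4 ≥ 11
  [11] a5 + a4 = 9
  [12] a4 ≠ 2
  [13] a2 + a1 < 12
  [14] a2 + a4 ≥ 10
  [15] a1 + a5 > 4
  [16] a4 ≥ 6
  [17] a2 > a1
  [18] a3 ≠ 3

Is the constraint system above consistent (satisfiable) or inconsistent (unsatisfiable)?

Try a1 = 4, a2 = 6, a3 = 6, a4 = 7, a5 = 2.
Check constraint 2: a1 + a3 = 10; constraint 5: a2 - a3 = 0; constraint 9: a4 - a3 = 1. The remaining constraints are straightforward to verify.

Satisfiable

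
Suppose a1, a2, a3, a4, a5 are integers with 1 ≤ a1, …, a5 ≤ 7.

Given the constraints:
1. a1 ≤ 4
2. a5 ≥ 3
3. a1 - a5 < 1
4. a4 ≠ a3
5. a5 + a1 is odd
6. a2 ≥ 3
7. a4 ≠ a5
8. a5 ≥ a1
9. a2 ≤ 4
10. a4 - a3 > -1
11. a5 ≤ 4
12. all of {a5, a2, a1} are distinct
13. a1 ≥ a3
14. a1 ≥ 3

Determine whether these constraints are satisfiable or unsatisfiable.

Constraints 1, 2, 6, 9, 11, and 14 confine each of a5, a2, a1 to the 2 values {3, 4}.
Constraint 12 requires all 3 of them to be distinct, but only 2 values are available — impossible by the pigeonhole principle.

Unsatisfiable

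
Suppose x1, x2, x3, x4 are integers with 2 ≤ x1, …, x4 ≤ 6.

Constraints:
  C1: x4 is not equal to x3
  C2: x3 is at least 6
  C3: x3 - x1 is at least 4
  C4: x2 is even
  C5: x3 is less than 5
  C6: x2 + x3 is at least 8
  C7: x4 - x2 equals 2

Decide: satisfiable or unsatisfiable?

From constraint 2: x3 ≥ 6. From constraint 5: x3 ≤ 4. But 4 < 6, so no value of x3 works.

Unsatisfiable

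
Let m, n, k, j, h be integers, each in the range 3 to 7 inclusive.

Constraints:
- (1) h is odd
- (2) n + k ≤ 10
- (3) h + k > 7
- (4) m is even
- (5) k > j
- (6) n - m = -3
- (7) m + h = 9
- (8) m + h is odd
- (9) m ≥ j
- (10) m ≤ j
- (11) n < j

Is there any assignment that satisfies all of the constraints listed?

Take m = 6, n = 3, k = 7, j = 6, h = 3. Then constraint 2: n + k = 10; constraint 3: h + k = 10; constraint 6: n - m = -3, and every other listed constraint is also met.

Satisfiable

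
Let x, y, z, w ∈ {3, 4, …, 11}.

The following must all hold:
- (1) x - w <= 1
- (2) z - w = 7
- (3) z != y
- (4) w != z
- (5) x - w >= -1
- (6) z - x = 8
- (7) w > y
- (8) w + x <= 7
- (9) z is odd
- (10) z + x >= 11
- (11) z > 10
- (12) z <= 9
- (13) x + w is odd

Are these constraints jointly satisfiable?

From constraint 11: z ≥ 11. From constraint 12: z ≤ 9. But 9 < 11, so no value of z works.

Unsatisfiable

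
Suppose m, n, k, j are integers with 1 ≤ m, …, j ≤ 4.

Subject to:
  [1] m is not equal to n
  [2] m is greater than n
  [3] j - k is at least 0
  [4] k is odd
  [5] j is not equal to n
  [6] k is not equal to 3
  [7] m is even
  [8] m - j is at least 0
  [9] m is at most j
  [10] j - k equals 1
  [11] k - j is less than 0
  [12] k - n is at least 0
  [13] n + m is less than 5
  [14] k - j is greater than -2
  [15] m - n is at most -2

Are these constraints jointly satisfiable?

Constraints 3, 8, 12, and 15 give m − j ≥ 0, j − k ≥ 0, k − n ≥ 0, n − m ≥ 2.
Adding all 4 inequalities: the left sides telescope to 0, and the right sides sum to 0 + 0 + 0 + 2 = 2. So 0 ≥ 2, which is false.

Unsatisfiable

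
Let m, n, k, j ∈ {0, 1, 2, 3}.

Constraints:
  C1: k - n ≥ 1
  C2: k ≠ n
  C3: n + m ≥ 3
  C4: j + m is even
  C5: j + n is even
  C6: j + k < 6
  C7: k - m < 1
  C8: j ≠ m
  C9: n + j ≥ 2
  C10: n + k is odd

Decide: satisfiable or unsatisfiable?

The assignment m = 3, n = 1, k = 2, j = 1 works:
  constraint 1 holds since k - n = 1.
  constraint 3 holds since n + m = 4.
The rest check out directly.

Satisfiable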